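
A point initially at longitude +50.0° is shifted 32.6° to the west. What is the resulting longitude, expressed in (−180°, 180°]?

+17.4°

Start at +50.0°; shift −32.6° → +17.4°.
+17.4° already lies in (−180°, 180°].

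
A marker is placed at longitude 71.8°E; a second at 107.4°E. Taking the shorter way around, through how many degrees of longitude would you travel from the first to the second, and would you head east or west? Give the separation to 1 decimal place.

35.6° east

Raw difference: 107.4 − 71.8 = 35.6°.
Normalise into (−180°, 180°]: 35.6° stays 35.6°.
Positive ⇒ the second point lies to the east; separation 35.6°.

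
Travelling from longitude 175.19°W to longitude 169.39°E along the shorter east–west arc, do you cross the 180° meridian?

Yes

Naïve |169.39 − -175.19| = 344.58° > 180°, so the shorter arc goes the other way round — across 180°.
Signed shortest Δλ = ((169.39 − -175.19 + 180) mod 360) − 180 = -15.42°.
Going west by 15.42° from -175.19° passes through 180° before reaching +169.39°.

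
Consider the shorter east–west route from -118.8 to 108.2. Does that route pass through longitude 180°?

Naïve |108.2 − -118.8| = 227.0° > 180°, so the shorter arc goes the other way round — across 180°.
Signed shortest Δλ = ((108.2 − -118.8 + 180) mod 360) − 180 = -133.0°.
Going west by 133.0° from -118.8° passes through 180° before reaching +108.2°.

Yes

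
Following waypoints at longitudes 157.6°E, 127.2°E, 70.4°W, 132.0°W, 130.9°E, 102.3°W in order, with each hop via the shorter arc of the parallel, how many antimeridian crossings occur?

3

Leg 1: +157.6° → +127.2°, shortest Δλ = -30.4° (west) — does not cross 180°.
Leg 2: +127.2° → -70.4°, shortest Δλ = 162.4° (east) — crosses 180°.
Leg 3: -70.4° → -132.0°, shortest Δλ = -61.6° (west) — does not cross 180°.
Leg 4: -132.0° → +130.9°, shortest Δλ = -97.1° (west) — crosses 180°.
Leg 5: +130.9° → -102.3°, shortest Δλ = 126.8° (east) — crosses 180°.
Total crossings: 3.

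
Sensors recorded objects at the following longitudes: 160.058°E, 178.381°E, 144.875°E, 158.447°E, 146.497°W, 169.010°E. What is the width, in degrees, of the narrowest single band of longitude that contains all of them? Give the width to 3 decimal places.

Sort the longitudes: -146.497°, +144.875°, +158.447°, +160.058°, +169.010°, +178.381°.
Eastward gaps between consecutive values (wrapping around): 291.372°, 13.572°, 1.611°, 8.952°, 9.371°, 35.122°.
Largest gap = 291.372° ⇒ minimal covering band is its complement: 360° − 291.372° = 68.628°.
Band runs from +144.875° eastward to -146.497°, crossing the antimeridian.

68.628°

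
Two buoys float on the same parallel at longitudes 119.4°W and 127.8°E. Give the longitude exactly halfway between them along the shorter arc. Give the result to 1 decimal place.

175.8°W

Signed shortest Δλ from -119.4° to +127.8° is -112.8°.
Midpoint longitude = -119.4° + (-112.8°)/2 = -119.4° − 56.4° = -175.8°.
(The naïve average (-119.4 + +127.8)/2 = 4.2° is on the wrong side of the globe.)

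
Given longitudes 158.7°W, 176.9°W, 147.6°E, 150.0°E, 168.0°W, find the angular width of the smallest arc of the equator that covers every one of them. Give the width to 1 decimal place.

Sort the longitudes: -176.9°, -168.0°, -158.7°, +147.6°, +150.0°.
Eastward gaps between consecutive values (wrapping around): 8.9°, 9.3°, 306.3°, 2.4°, 33.1°.
Largest gap = 306.3° ⇒ minimal covering band is its complement: 360° − 306.3° = 53.7°.
Band runs from +147.6° eastward to -158.7°, crossing the antimeridian.

53.7°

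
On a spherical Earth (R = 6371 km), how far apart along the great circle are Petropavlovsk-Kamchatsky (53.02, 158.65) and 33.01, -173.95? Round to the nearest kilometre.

3112 km

Δλ = -173.95 − 158.65 = -332.60°; wrapped into (−180°, 180°]: 27.40°.
Δφ = 33.01 − 53.02 = -20.01°.
a = sin²(Δφ/2) + cos φ₁ · cos φ₂ · sin²(Δλ/2) = 0.058478.
c = 2·atan2(√a, √(1−a)) = 0.48849 rad → d = 6371·c ≈ 3112.16 km.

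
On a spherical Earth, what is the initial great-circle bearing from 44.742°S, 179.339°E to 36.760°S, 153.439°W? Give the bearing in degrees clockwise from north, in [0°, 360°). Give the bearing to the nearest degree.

Δλ = -153.439 − 179.339 = -332.778°; wrapped into (−180°, 180°]: 27.222°.
θ = atan2( sin Δλ · cos φ₂ , cos φ₁ · sin φ₂ − sin φ₁ · cos φ₂ · cos Δλ )
  = atan2(0.36648, 0.07640) = 78.224° → normalised to [0°, 360°): 78.224°.

78°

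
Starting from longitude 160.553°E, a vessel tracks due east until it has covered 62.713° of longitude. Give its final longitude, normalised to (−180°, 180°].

136.734°W

Start at +160.553°; shift +62.713° → +223.266°.
+223.266° lies outside (−180°, 180°]; subtract 360° → -136.734°.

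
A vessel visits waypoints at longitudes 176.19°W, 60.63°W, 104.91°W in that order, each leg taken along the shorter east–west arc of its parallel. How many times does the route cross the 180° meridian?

0

Leg 1: -176.19° → -60.63°, shortest Δλ = 115.56° (east) — does not cross 180°.
Leg 2: -60.63° → -104.91°, shortest Δλ = -44.28° (west) — does not cross 180°.
Total crossings: 0.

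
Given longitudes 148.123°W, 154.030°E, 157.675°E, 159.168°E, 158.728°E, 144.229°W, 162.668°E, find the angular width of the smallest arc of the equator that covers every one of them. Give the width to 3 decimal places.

Sort the longitudes: -148.123°, -144.229°, +154.030°, +157.675°, +158.728°, +159.168°, +162.668°.
Eastward gaps between consecutive values (wrapping around): 3.894°, 298.259°, 3.645°, 1.053°, 0.440°, 3.500°, 49.209°.
Largest gap = 298.259° ⇒ minimal covering band is its complement: 360° − 298.259° = 61.741°.
Band runs from +154.030° eastward to -144.229°, crossing the antimeridian.

61.741°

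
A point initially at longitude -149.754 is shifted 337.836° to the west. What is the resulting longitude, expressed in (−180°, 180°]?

Start at -149.754°; shift −337.836° → -487.590°.
-487.590° lies outside (−180°, 180°]; add 360° → -127.590°.

-127.590°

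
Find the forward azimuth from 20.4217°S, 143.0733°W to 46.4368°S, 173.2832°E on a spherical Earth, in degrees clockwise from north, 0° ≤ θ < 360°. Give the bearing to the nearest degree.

223°

Δλ = 173.2832 − -143.0733 = 316.3565°; wrapped into (−180°, 180°]: -43.6435°.
θ = atan2( sin Δλ · cos φ₂ , cos φ₁ · sin φ₂ − sin φ₁ · cos φ₂ · cos Δλ )
  = atan2(-0.47563, -0.50506) = -136.719° → normalised to [0°, 360°): 223.281°.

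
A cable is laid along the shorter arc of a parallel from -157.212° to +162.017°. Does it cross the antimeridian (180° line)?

Naïve |162.017 − -157.212| = 319.229° > 180°, so the shorter arc goes the other way round — across 180°.
Signed shortest Δλ = ((162.017 − -157.212 + 180) mod 360) − 180 = -40.771°.
Going west by 40.771° from -157.212° passes through 180° before reaching +162.017°.

Yes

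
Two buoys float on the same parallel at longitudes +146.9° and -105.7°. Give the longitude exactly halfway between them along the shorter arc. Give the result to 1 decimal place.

Signed shortest Δλ from +146.9° to -105.7° is +107.4°.
Midpoint longitude = +146.9° + (+107.4°)/2 = +146.9° + 53.7° = +200.6°.
Normalise into (−180°, 180°]: -159.4°.
(The naïve average (+146.9 + -105.7)/2 = 20.6° is on the wrong side of the globe.)

-159.4°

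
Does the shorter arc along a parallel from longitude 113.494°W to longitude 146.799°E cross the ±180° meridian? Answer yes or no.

Yes

Naïve |146.799 − -113.494| = 260.293° > 180°, so the shorter arc goes the other way round — across 180°.
Signed shortest Δλ = ((146.799 − -113.494 + 180) mod 360) − 180 = -99.707°.
Going west by 99.707° from -113.494° passes through 180° before reaching +146.799°.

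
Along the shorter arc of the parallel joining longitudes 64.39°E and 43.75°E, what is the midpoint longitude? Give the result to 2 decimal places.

54.07°E

Signed shortest Δλ from +64.39° to +43.75° is -20.64°.
Midpoint longitude = +64.39° + (-20.64°)/2 = +64.39° − 10.32° = +54.07°.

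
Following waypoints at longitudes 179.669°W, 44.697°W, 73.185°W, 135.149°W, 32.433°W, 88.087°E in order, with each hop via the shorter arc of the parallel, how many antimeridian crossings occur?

Leg 1: -179.669° → -44.697°, shortest Δλ = 134.972° (east) — does not cross 180°.
Leg 2: -44.697° → -73.185°, shortest Δλ = -28.488° (west) — does not cross 180°.
Leg 3: -73.185° → -135.149°, shortest Δλ = -61.964° (west) — does not cross 180°.
Leg 4: -135.149° → -32.433°, shortest Δλ = 102.716° (east) — does not cross 180°.
Leg 5: -32.433° → +88.087°, shortest Δλ = 120.52° (east) — does not cross 180°.
Total crossings: 0.

0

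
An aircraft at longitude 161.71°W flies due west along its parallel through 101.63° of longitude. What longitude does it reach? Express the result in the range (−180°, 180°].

96.66°E

Start at -161.71°; shift −101.63° → -263.34°.
-263.34° lies outside (−180°, 180°]; add 360° → +96.66°.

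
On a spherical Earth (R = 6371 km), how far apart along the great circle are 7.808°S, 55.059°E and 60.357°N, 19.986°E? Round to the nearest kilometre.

8180 km

Δλ = 19.986 − 55.059 = -35.073°.
Δφ = 60.357 − -7.808 = 68.165°.
a = sin²(Δφ/2) + cos φ₁ · cos φ₂ · sin²(Δλ/2) = 0.358520.
c = 2·atan2(√a, √(1−a)) = 1.28392 rad → d = 6371·c ≈ 8179.84 km.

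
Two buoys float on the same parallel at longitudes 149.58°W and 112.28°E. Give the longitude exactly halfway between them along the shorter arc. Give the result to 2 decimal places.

Signed shortest Δλ from -149.58° to +112.28° is -98.14°.
Midpoint longitude = -149.58° + (-98.14°)/2 = -149.58° − 49.07° = -198.65°.
Normalise into (−180°, 180°]: +161.35°.
(The naïve average (-149.58 + +112.28)/2 = -18.65° is on the wrong side of the globe.)

161.35°E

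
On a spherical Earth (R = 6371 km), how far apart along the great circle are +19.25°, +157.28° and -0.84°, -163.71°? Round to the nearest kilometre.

4806 km

Δλ = -163.71 − 157.28 = -320.99°; wrapped into (−180°, 180°]: 39.01°.
Δφ = -0.84 − 19.25 = -20.09°.
a = sin²(Δφ/2) + cos φ₁ · cos φ₂ · sin²(Δλ/2) = 0.135660.
c = 2·atan2(√a, √(1−a)) = 0.75441 rad → d = 6371·c ≈ 4806.31 km.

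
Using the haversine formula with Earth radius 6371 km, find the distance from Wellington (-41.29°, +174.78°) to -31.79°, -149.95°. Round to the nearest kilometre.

3297 km

Δλ = -149.95 − 174.78 = -324.73°; wrapped into (−180°, 180°]: 35.27°.
Δφ = -31.79 − -41.29 = 9.50°.
a = sin²(Δφ/2) + cos φ₁ · cos φ₂ · sin²(Δλ/2) = 0.065473.
c = 2·atan2(√a, √(1−a)) = 0.51751 rad → d = 6371·c ≈ 3297.06 km.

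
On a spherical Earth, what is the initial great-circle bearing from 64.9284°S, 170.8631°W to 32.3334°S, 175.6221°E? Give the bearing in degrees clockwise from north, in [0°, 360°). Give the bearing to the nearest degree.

Δλ = 175.6221 − -170.8631 = 346.4852°; wrapped into (−180°, 180°]: -13.5148°.
θ = atan2( sin Δλ · cos φ₂ , cos φ₁ · sin φ₂ − sin φ₁ · cos φ₂ · cos Δλ )
  = atan2(-0.19746, 0.51750) = -20.885° → normalised to [0°, 360°): 339.115°.

339°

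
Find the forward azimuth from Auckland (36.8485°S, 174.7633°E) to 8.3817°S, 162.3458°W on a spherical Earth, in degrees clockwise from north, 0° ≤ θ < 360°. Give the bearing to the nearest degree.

42°

Δλ = -162.3458 − 174.7633 = -337.1091°; wrapped into (−180°, 180°]: 22.8909°.
θ = atan2( sin Δλ · cos φ₂ , cos φ₁ · sin φ₂ − sin φ₁ · cos φ₂ · cos Δλ )
  = atan2(0.38482, 0.42993) = 41.831° → normalised to [0°, 360°): 41.831°.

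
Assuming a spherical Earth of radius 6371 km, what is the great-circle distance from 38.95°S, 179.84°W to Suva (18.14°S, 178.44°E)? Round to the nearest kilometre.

2320 km

Δλ = 178.44 − -179.84 = 358.28°; wrapped into (−180°, 180°]: -1.72°.
Δφ = -18.14 − -38.95 = 20.81°.
a = sin²(Δφ/2) + cos φ₁ · cos φ₂ · sin²(Δλ/2) = 0.032785.
c = 2·atan2(√a, √(1−a)) = 0.36414 rad → d = 6371·c ≈ 2319.93 km.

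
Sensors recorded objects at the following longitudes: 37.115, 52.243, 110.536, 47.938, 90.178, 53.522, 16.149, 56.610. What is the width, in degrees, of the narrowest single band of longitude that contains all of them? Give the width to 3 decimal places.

Sort the longitudes: +16.149°, +37.115°, +47.938°, +52.243°, +53.522°, +56.610°, +90.178°, +110.536°.
Eastward gaps between consecutive values (wrapping around): 20.966°, 10.823°, 4.305°, 1.279°, 3.088°, 33.568°, 20.358°, 265.613°.
Largest gap = 265.613° ⇒ minimal covering band is its complement: 360° − 265.613° = 94.387°.
Band runs from +16.149° eastward to +110.536°.

94.387°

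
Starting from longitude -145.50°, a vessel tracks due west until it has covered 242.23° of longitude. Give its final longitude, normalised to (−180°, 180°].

-27.73°

Start at -145.50°; shift −242.23° → -387.73°.
-387.73° lies outside (−180°, 180°]; add 360° → -27.73°.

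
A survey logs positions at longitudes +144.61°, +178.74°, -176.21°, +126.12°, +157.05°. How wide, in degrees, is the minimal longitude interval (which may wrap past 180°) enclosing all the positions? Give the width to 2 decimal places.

Sort the longitudes: -176.21°, +126.12°, +144.61°, +157.05°, +178.74°.
Eastward gaps between consecutive values (wrapping around): 302.33°, 18.49°, 12.44°, 21.69°, 5.05°.
Largest gap = 302.33° ⇒ minimal covering band is its complement: 360° − 302.33° = 57.67°.
Band runs from +126.12° eastward to -176.21°, crossing the antimeridian.

57.67°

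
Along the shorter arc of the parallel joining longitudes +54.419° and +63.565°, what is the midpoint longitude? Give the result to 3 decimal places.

+58.992°

Signed shortest Δλ from +54.419° to +63.565° is +9.146°.
Midpoint longitude = +54.419° + (+9.146°)/2 = +54.419° + 4.573° = +58.992°.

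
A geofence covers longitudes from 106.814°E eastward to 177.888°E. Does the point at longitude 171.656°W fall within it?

No

Band width going east from +106.814° to +177.888°: ((177.888 − 106.814) mod 360) = 71.074°.
Offset of -171.656° east of the west edge: ((-171.656 − 106.814) mod 360) = 81.530°.
81.530° > 71.074° ⇒ outside.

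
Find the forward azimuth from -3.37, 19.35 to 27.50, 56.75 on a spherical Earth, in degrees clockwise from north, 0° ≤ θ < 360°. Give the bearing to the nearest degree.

Δλ = 56.75 − 19.35 = 37.40°.
θ = atan2( sin Δλ · cos φ₂ , cos φ₁ · sin φ₂ − sin φ₁ · cos φ₂ · cos Δλ )
  = atan2(0.53875, 0.50237) = 47.001° → normalised to [0°, 360°): 47.001°.

47°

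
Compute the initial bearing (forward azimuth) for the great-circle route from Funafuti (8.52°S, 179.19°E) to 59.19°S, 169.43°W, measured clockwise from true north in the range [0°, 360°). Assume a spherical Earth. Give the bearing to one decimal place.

172.6°

Δλ = -169.43 − 179.19 = -348.62°; wrapped into (−180°, 180°]: 11.38°.
θ = atan2( sin Δλ · cos φ₂ , cos φ₁ · sin φ₂ − sin φ₁ · cos φ₂ · cos Δλ )
  = atan2(0.10106, -0.77500) = 172.570° → normalised to [0°, 360°): 172.570°.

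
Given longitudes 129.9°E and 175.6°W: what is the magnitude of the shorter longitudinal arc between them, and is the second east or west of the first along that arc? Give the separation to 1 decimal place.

Raw difference: -175.6 − 129.9 = -305.5°.
Normalise into (−180°, 180°]: -305.5° + 360° = 54.5°.
Positive ⇒ the second point lies to the east; separation 54.5°.

54.5° east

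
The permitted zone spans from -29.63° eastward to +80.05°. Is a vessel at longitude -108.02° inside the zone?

Band width going east from -29.63° to +80.05°: ((80.05 − -29.63) mod 360) = 109.68°.
Offset of -108.02° east of the west edge: ((-108.02 − -29.63) mod 360) = 281.61°.
281.61° > 109.68° ⇒ outside.

No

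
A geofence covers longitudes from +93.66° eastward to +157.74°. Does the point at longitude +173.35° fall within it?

Band width going east from +93.66° to +157.74°: ((157.74 − 93.66) mod 360) = 64.08°.
Offset of +173.35° east of the west edge: ((173.35 − 93.66) mod 360) = 79.69°.
79.69° > 64.08° ⇒ outside.

No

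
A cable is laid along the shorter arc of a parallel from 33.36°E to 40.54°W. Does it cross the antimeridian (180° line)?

Signed shortest Δλ = ((-40.54 − 33.36 + 180) mod 360) − 180 = -73.9°.
Going west by 73.9° from +33.36° reaches -40.54° without touching 180°.

No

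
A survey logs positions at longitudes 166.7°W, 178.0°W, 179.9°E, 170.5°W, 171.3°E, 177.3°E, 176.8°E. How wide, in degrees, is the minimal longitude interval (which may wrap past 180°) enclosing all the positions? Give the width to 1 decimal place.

Sort the longitudes: -178.0°, -170.5°, -166.7°, +171.3°, +176.8°, +177.3°, +179.9°.
Eastward gaps between consecutive values (wrapping around): 7.5°, 3.8°, 338.0°, 5.5°, 0.5°, 2.6°, 2.1°.
Largest gap = 338.0° ⇒ minimal covering band is its complement: 360° − 338.0° = 22.0°.
Band runs from +171.3° eastward to -166.7°, crossing the antimeridian.

22.0°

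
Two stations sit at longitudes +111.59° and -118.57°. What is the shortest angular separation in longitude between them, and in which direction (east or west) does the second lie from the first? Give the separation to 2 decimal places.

Raw difference: -118.57 − 111.59 = -230.16°.
Normalise into (−180°, 180°]: -230.16° + 360° = 129.84°.
Positive ⇒ the second point lies to the east; separation 129.84°.

129.84° east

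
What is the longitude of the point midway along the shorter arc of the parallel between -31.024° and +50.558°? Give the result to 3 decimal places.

Signed shortest Δλ from -31.024° to +50.558° is +81.582°.
Midpoint longitude = -31.024° + (+81.582°)/2 = -31.024° + 40.791° = +9.767°.

+9.767°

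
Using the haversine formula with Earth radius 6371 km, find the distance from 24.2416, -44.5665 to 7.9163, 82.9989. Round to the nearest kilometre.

13300 km

Δλ = 82.9989 − -44.5665 = 127.5654°.
Δφ = 7.9163 − 24.2416 = -16.3253°.
a = sin²(Δφ/2) + cos φ₁ · cos φ₂ · sin²(Δλ/2) = 0.747031.
c = 2·atan2(√a, √(1−a)) = 2.08755 rad → d = 6371·c ≈ 13299.79 km.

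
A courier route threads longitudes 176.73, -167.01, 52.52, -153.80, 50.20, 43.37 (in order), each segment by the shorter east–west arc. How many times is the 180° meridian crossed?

4

Leg 1: +176.73° → -167.01°, shortest Δλ = 16.26° (east) — crosses 180°.
Leg 2: -167.01° → +52.52°, shortest Δλ = -140.47° (west) — crosses 180°.
Leg 3: +52.52° → -153.80°, shortest Δλ = 153.68° (east) — crosses 180°.
Leg 4: -153.80° → +50.20°, shortest Δλ = -156.0° (west) — crosses 180°.
Leg 5: +50.20° → +43.37°, shortest Δλ = -6.83° (west) — does not cross 180°.
Total crossings: 4.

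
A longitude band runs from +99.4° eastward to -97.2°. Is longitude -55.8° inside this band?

No

Band width going east from +99.4° to -97.2°: ((-97.2 − 99.4) mod 360) = 163.4°.
Offset of -55.8° east of the west edge: ((-55.8 − 99.4) mod 360) = 204.8°.
204.8° > 163.4° ⇒ outside.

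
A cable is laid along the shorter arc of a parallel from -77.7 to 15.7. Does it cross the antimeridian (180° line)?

Signed shortest Δλ = ((15.7 − -77.7 + 180) mod 360) − 180 = 93.4°.
Going east by 93.4° from -77.7° reaches +15.7° without touching 180°.

No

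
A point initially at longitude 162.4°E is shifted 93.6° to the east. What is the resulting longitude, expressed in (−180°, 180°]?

Start at +162.4°; shift +93.6° → +256.0°.
+256.0° lies outside (−180°, 180°]; subtract 360° → -104.0°.

104.0°W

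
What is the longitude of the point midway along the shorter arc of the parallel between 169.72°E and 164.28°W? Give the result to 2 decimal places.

Signed shortest Δλ from +169.72° to -164.28° is +26.00°.
Midpoint longitude = +169.72° + (+26.00°)/2 = +169.72° + 13.00° = +182.72°.
Normalise into (−180°, 180°]: -177.28°.
(The naïve average (+169.72 + -164.28)/2 = 2.72° is on the wrong side of the globe.)

177.28°W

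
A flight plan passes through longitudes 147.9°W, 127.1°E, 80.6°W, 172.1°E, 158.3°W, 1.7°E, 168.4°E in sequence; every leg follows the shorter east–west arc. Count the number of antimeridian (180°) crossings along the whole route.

Leg 1: -147.9° → +127.1°, shortest Δλ = -85.0° (west) — crosses 180°.
Leg 2: +127.1° → -80.6°, shortest Δλ = 152.3° (east) — crosses 180°.
Leg 3: -80.6° → +172.1°, shortest Δλ = -107.3° (west) — crosses 180°.
Leg 4: +172.1° → -158.3°, shortest Δλ = 29.6° (east) — crosses 180°.
Leg 5: -158.3° → +1.7°, shortest Δλ = 160.0° (east) — does not cross 180°.
Leg 6: +1.7° → +168.4°, shortest Δλ = 166.7° (east) — does not cross 180°.
Total crossings: 4.

4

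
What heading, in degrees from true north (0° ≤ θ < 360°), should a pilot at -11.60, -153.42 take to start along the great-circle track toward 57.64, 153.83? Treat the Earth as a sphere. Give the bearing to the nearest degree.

Δλ = 153.83 − -153.42 = 307.25°; wrapped into (−180°, 180°]: -52.75°.
θ = atan2( sin Δλ · cos φ₂ , cos φ₁ · sin φ₂ − sin φ₁ · cos φ₂ · cos Δλ )
  = atan2(-0.42605, 0.89259) = -25.516° → normalised to [0°, 360°): 334.484°.

334°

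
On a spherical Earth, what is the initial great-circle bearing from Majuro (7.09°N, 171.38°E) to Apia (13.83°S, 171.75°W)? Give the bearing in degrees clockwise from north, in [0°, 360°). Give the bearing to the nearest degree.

141°

Δλ = -171.75 − 171.38 = -343.13°; wrapped into (−180°, 180°]: 16.87°.
θ = atan2( sin Δλ · cos φ₂ , cos φ₁ · sin φ₂ − sin φ₁ · cos φ₂ · cos Δλ )
  = atan2(0.28179, -0.35191) = 141.314° → normalised to [0°, 360°): 141.314°.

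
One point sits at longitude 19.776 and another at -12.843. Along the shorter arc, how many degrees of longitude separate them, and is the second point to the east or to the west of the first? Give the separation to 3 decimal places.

Raw difference: -12.843 − 19.776 = -32.619°.
Normalise into (−180°, 180°]: -32.619° stays -32.619°.
Negative ⇒ the second point lies to the west; separation 32.619°.

32.619° west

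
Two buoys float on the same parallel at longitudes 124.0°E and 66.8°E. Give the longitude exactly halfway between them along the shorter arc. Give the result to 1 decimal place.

Signed shortest Δλ from +124.0° to +66.8° is -57.2°.
Midpoint longitude = +124.0° + (-57.2°)/2 = +124.0° − 28.6° = +95.4°.

95.4°E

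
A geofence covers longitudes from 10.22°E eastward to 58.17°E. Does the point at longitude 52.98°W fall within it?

Band width going east from +10.22° to +58.17°: ((58.17 − 10.22) mod 360) = 47.95°.
Offset of -52.98° east of the west edge: ((-52.98 − 10.22) mod 360) = 296.80°.
296.80° > 47.95° ⇒ outside.

No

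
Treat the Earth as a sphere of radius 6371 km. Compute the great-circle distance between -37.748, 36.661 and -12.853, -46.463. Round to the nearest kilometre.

Δλ = -46.463 − 36.661 = -83.124°.
Δφ = -12.853 − -37.748 = 24.895°.
a = sin²(Δφ/2) + cos φ₁ · cos φ₂ · sin²(Δλ/2) = 0.385763.
c = 2·atan2(√a, √(1−a)) = 1.34029 rad → d = 6371·c ≈ 8538.96 km.

8539 km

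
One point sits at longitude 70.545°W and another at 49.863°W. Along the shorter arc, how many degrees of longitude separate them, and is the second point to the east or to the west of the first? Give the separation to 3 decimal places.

20.682° east

Raw difference: -49.863 − -70.545 = 20.682°.
Normalise into (−180°, 180°]: 20.682° stays 20.682°.
Positive ⇒ the second point lies to the east; separation 20.682°.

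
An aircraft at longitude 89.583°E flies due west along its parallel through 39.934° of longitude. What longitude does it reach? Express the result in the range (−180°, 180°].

49.649°E

Start at +89.583°; shift −39.934° → +49.649°.
+49.649° already lies in (−180°, 180°].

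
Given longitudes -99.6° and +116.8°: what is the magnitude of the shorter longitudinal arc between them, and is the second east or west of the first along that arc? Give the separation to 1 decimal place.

143.6° west

Raw difference: 116.8 − -99.6 = 216.4°.
Normalise into (−180°, 180°]: 216.4° − 360° = -143.6°.
Negative ⇒ the second point lies to the west; separation 143.6°.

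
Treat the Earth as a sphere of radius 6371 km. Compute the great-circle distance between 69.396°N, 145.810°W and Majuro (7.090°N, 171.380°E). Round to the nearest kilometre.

Δλ = 171.380 − -145.810 = 317.190°; wrapped into (−180°, 180°]: -42.810°.
Δφ = 7.090 − 69.396 = -62.306°.
a = sin²(Δφ/2) + cos φ₁ · cos φ₂ · sin²(Δλ/2) = 0.314139.
c = 2·atan2(√a, √(1−a)) = 1.18993 rad → d = 6371·c ≈ 7581.06 km.

7581 km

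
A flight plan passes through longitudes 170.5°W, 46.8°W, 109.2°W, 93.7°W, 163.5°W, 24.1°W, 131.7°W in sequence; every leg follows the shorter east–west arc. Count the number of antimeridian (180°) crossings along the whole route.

Leg 1: -170.5° → -46.8°, shortest Δλ = 123.7° (east) — does not cross 180°.
Leg 2: -46.8° → -109.2°, shortest Δλ = -62.4° (west) — does not cross 180°.
Leg 3: -109.2° → -93.7°, shortest Δλ = 15.5° (east) — does not cross 180°.
Leg 4: -93.7° → -163.5°, shortest Δλ = -69.8° (west) — does not cross 180°.
Leg 5: -163.5° → -24.1°, shortest Δλ = 139.4° (east) — does not cross 180°.
Leg 6: -24.1° → -131.7°, shortest Δλ = -107.6° (west) — does not cross 180°.
Total crossings: 0.

0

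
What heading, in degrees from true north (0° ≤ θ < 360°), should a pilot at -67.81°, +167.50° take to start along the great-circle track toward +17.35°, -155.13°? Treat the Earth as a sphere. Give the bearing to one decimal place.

Δλ = -155.13 − 167.50 = -322.63°; wrapped into (−180°, 180°]: 37.37°.
θ = atan2( sin Δλ · cos φ₂ , cos φ₁ · sin φ₂ − sin φ₁ · cos φ₂ · cos Δλ )
  = atan2(0.57934, 0.81502) = 35.407° → normalised to [0°, 360°): 35.407°.

35.4°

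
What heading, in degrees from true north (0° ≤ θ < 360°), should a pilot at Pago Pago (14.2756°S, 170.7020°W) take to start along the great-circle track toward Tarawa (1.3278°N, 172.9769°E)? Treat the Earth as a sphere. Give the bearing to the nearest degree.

313°

Δλ = 172.9769 − -170.7020 = 343.6789°; wrapped into (−180°, 180°]: -16.3211°.
θ = atan2( sin Δλ · cos φ₂ , cos φ₁ · sin φ₂ − sin φ₁ · cos φ₂ · cos Δλ )
  = atan2(-0.28094, 0.25904) = -47.323° → normalised to [0°, 360°): 312.677°.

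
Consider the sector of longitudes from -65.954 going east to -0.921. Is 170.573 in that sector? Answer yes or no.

Band width going east from -65.954° to -0.921°: ((-0.921 − -65.954) mod 360) = 65.033°.
Offset of +170.573° east of the west edge: ((170.573 − -65.954) mod 360) = 236.527°.
236.527° > 65.033° ⇒ outside.

No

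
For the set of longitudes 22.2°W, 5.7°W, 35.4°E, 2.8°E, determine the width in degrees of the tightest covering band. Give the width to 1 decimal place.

Sort the longitudes: -22.2°, -5.7°, +2.8°, +35.4°.
Eastward gaps between consecutive values (wrapping around): 16.5°, 8.5°, 32.6°, 302.4°.
Largest gap = 302.4° ⇒ minimal covering band is its complement: 360° − 302.4° = 57.6°.
Band runs from -22.2° eastward to +35.4°.

57.6°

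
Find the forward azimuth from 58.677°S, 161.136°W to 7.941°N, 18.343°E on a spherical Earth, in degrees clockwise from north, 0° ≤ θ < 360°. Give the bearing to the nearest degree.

179°

Δλ = 18.343 − -161.136 = 179.479°.
θ = atan2( sin Δλ · cos φ₂ , cos φ₁ · sin φ₂ − sin φ₁ · cos φ₂ · cos Δλ )
  = atan2(0.00901, -0.77420) = 179.334° → normalised to [0°, 360°): 179.334°.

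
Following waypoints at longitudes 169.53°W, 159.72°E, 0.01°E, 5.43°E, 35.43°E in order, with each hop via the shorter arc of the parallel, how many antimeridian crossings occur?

Leg 1: -169.53° → +159.72°, shortest Δλ = -30.75° (west) — crosses 180°.
Leg 2: +159.72° → +0.01°, shortest Δλ = -159.71° (west) — does not cross 180°.
Leg 3: +0.01° → +5.43°, shortest Δλ = 5.42° (east) — does not cross 180°.
Leg 4: +5.43° → +35.43°, shortest Δλ = 30.0° (east) — does not cross 180°.
Total crossings: 1.

1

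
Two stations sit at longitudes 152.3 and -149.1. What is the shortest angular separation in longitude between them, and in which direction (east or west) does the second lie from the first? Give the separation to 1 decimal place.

58.6° east

Raw difference: -149.1 − 152.3 = -301.4°.
Normalise into (−180°, 180°]: -301.4° + 360° = 58.6°.
Positive ⇒ the second point lies to the east; separation 58.6°.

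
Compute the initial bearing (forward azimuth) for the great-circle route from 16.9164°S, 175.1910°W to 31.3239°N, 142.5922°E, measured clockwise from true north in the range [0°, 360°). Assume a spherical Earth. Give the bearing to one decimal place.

319.9°

Δλ = 142.5922 − -175.1910 = 317.7832°; wrapped into (−180°, 180°]: -42.2168°.
θ = atan2( sin Δλ · cos φ₂ , cos φ₁ · sin φ₂ − sin φ₁ · cos φ₂ · cos Δλ )
  = atan2(-0.57400, 0.68147) = -40.107° → normalised to [0°, 360°): 319.893°.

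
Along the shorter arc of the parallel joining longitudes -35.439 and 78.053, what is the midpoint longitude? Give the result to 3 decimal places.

Signed shortest Δλ from -35.439° to +78.053° is +113.492°.
Midpoint longitude = -35.439° + (+113.492°)/2 = -35.439° + 56.746° = +21.307°.

+21.307°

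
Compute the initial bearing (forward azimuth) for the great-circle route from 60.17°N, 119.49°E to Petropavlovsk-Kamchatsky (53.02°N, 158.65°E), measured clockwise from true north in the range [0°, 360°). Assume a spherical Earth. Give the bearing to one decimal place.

91.1°

Δλ = 158.65 − 119.49 = 39.16°.
θ = atan2( sin Δλ · cos φ₂ , cos φ₁ · sin φ₂ − sin φ₁ · cos φ₂ · cos Δλ )
  = atan2(0.37986, -0.00726) = 91.094° → normalised to [0°, 360°): 91.094°.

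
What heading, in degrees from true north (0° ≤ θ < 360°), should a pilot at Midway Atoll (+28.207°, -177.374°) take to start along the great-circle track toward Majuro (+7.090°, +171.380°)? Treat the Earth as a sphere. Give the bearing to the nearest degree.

209°

Δλ = 171.380 − -177.374 = 348.754°; wrapped into (−180°, 180°]: -11.246°.
θ = atan2( sin Δλ · cos φ₂ , cos φ₁ · sin φ₂ − sin φ₁ · cos φ₂ · cos Δλ )
  = atan2(-0.19353, -0.35127) = -151.147° → normalised to [0°, 360°): 208.853°.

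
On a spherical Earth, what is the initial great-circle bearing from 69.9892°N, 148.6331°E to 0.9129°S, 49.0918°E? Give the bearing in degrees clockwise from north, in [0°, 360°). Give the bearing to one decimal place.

278.7°

Δλ = 49.0918 − 148.6331 = -99.5413°.
θ = atan2( sin Δλ · cos φ₂ , cos φ₁ · sin φ₂ − sin φ₁ · cos φ₂ · cos Δλ )
  = atan2(-0.98604, 0.15028) = -81.334° → normalised to [0°, 360°): 278.666°.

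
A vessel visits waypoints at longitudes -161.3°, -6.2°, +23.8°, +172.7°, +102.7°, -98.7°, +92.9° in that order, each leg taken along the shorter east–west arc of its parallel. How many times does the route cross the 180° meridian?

Leg 1: -161.3° → -6.2°, shortest Δλ = 155.1° (east) — does not cross 180°.
Leg 2: -6.2° → +23.8°, shortest Δλ = 30.0° (east) — does not cross 180°.
Leg 3: +23.8° → +172.7°, shortest Δλ = 148.9° (east) — does not cross 180°.
Leg 4: +172.7° → +102.7°, shortest Δλ = -70.0° (west) — does not cross 180°.
Leg 5: +102.7° → -98.7°, shortest Δλ = 158.6° (east) — crosses 180°.
Leg 6: -98.7° → +92.9°, shortest Δλ = -168.4° (west) — crosses 180°.
Total crossings: 2.

2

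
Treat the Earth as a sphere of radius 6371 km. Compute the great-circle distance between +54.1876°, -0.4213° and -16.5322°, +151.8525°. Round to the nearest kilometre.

15196 km

Δλ = 151.8525 − -0.4213 = 152.2738°.
Δφ = -16.5322 − 54.1876 = -70.7198°.
a = sin²(Δφ/2) + cos φ₁ · cos φ₂ · sin²(Δλ/2) = 0.863646.
c = 2·atan2(√a, √(1−a)) = 2.38516 rad → d = 6371·c ≈ 15195.88 km.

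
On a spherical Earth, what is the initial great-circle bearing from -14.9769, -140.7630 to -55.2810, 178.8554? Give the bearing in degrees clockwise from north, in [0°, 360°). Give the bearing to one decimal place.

208.4°

Δλ = 178.8554 − -140.7630 = 319.6184°; wrapped into (−180°, 180°]: -40.3816°.
θ = atan2( sin Δλ · cos φ₂ , cos φ₁ · sin φ₂ − sin φ₁ · cos φ₂ · cos Δλ )
  = atan2(-0.36900, -0.68191) = -151.581° → normalised to [0°, 360°): 208.419°.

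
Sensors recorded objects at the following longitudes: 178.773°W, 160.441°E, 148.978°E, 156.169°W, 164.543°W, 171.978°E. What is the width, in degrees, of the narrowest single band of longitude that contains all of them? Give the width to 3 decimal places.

54.853°

Sort the longitudes: -178.773°, -164.543°, -156.169°, +148.978°, +160.441°, +171.978°.
Eastward gaps between consecutive values (wrapping around): 14.230°, 8.374°, 305.147°, 11.463°, 11.537°, 9.249°.
Largest gap = 305.147° ⇒ minimal covering band is its complement: 360° − 305.147° = 54.853°.
Band runs from +148.978° eastward to -156.169°, crossing the antimeridian.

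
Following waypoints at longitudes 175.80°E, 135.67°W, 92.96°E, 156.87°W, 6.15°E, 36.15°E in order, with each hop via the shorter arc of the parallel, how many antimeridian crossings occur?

Leg 1: +175.80° → -135.67°, shortest Δλ = 48.53° (east) — crosses 180°.
Leg 2: -135.67° → +92.96°, shortest Δλ = -131.37° (west) — crosses 180°.
Leg 3: +92.96° → -156.87°, shortest Δλ = 110.17° (east) — crosses 180°.
Leg 4: -156.87° → +6.15°, shortest Δλ = 163.02° (east) — does not cross 180°.
Leg 5: +6.15° → +36.15°, shortest Δλ = 30.0° (east) — does not cross 180°.
Total crossings: 3.

3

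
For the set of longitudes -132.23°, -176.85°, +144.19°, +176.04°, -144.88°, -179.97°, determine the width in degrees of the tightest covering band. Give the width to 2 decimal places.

Sort the longitudes: -179.97°, -176.85°, -144.88°, -132.23°, +144.19°, +176.04°.
Eastward gaps between consecutive values (wrapping around): 3.12°, 31.97°, 12.65°, 276.42°, 31.85°, 3.99°.
Largest gap = 276.42° ⇒ minimal covering band is its complement: 360° − 276.42° = 83.58°.
Band runs from +144.19° eastward to -132.23°, crossing the antimeridian.

83.58°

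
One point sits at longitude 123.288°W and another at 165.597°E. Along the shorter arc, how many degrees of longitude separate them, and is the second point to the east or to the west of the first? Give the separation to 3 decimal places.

71.115° west

Raw difference: 165.597 − -123.288 = 288.885°.
Normalise into (−180°, 180°]: 288.885° − 360° = -71.115°.
Negative ⇒ the second point lies to the west; separation 71.115°.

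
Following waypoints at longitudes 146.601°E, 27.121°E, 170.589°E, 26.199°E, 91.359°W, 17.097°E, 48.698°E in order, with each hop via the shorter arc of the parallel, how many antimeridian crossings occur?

Leg 1: +146.601° → +27.121°, shortest Δλ = -119.48° (west) — does not cross 180°.
Leg 2: +27.121° → +170.589°, shortest Δλ = 143.468° (east) — does not cross 180°.
Leg 3: +170.589° → +26.199°, shortest Δλ = -144.39° (west) — does not cross 180°.
Leg 4: +26.199° → -91.359°, shortest Δλ = -117.558° (west) — does not cross 180°.
Leg 5: -91.359° → +17.097°, shortest Δλ = 108.456° (east) — does not cross 180°.
Leg 6: +17.097° → +48.698°, shortest Δλ = 31.601° (east) — does not cross 180°.
Total crossings: 0.

0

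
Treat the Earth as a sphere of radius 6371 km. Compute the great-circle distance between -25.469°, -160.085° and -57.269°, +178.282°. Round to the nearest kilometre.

3932 km

Δλ = 178.282 − -160.085 = 338.367°; wrapped into (−180°, 180°]: -21.633°.
Δφ = -57.269 − -25.469 = -31.800°.
a = sin²(Δφ/2) + cos φ₁ · cos φ₂ · sin²(Δλ/2) = 0.092245.
c = 2·atan2(√a, √(1−a)) = 0.61719 rad → d = 6371·c ≈ 3932.10 km.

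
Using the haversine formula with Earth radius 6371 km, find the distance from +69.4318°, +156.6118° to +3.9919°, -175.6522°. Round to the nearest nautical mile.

Δλ = -175.6522 − 156.6118 = -332.2640°; wrapped into (−180°, 180°]: 27.7360°.
Δφ = 3.9919 − 69.4318 = -65.4399°.
a = sin²(Δφ/2) + cos φ₁ · cos φ₂ · sin²(Δλ/2) = 0.312310.
c = 2·atan2(√a, √(1−a)) = 1.18599 rad → d = 6371·c ≈ 7555.95 km ≈ 4079.88 nmi.

4080 nmi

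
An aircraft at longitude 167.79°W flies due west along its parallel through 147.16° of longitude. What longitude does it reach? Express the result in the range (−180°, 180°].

Start at -167.79°; shift −147.16° → -314.95°.
-314.95° lies outside (−180°, 180°]; add 360° → +45.05°.

45.05°E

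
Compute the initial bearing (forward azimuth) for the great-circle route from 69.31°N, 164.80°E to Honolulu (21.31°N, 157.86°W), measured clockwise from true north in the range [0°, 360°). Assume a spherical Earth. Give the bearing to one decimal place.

Δλ = -157.86 − 164.80 = -322.66°; wrapped into (−180°, 180°]: 37.34°.
θ = atan2( sin Δλ · cos φ₂ , cos φ₁ · sin φ₂ − sin φ₁ · cos φ₂ · cos Δλ )
  = atan2(0.56507, -0.56452) = 134.972° → normalised to [0°, 360°): 134.972°.

135.0°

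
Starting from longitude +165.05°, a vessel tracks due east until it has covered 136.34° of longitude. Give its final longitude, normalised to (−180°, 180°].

Start at +165.05°; shift +136.34° → +301.39°.
+301.39° lies outside (−180°, 180°]; subtract 360° → -58.61°.

-58.61°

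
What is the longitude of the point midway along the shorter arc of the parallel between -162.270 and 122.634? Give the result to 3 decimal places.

Signed shortest Δλ from -162.270° to +122.634° is -75.096°.
Midpoint longitude = -162.270° + (-75.096°)/2 = -162.270° − 37.548° = -199.818°.
Normalise into (−180°, 180°]: +160.182°.
(The naïve average (-162.270 + +122.634)/2 = -19.818° is on the wrong side of the globe.)

+160.182°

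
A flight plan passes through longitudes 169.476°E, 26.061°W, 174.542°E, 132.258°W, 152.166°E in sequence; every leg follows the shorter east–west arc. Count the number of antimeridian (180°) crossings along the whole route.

4

Leg 1: +169.476° → -26.061°, shortest Δλ = 164.463° (east) — crosses 180°.
Leg 2: -26.061° → +174.542°, shortest Δλ = -159.397° (west) — crosses 180°.
Leg 3: +174.542° → -132.258°, shortest Δλ = 53.2° (east) — crosses 180°.
Leg 4: -132.258° → +152.166°, shortest Δλ = -75.576° (west) — crosses 180°.
Total crossings: 4.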